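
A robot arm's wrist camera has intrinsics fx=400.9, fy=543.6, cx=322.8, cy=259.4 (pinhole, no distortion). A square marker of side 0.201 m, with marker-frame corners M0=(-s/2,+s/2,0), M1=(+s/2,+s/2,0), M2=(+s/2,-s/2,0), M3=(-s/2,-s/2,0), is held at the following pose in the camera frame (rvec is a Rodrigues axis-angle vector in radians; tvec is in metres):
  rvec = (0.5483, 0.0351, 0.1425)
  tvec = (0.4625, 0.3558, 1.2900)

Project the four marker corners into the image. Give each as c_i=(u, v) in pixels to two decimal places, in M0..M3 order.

Intrinsics K: fx=400.9, fy=543.6, cx=322.8, cy=259.4
Marker side s = 0.201 m; corners in marker frame (Z=0):
  M0 = (-0.1005, +0.1005, 0)
  M1 = (+0.1005, +0.1005, 0)
  M2 = (+0.1005, -0.1005, 0)
  M3 = (-0.1005, -0.1005, 0)
rvec = (0.5483, 0.0351, 0.1425), |rvec| = θ = 0.56760 rad = 32.521°
Rodrigues: sinθ=0.53761, 1−cosθ=0.15681; R = I + sinθ·[k]× + (1−cosθ)·[k]×²:
    [+0.98952 -0.12560 +0.07127]
    [+0.14434 +0.84379 -0.51690]
    [+0.00478 +0.52176 +0.85308]
t = (0.4625, 0.3558, 1.2900) m
M0: Pc = R·M0+t = (+0.35043, +0.42610, +1.34196); u = 400.9·(+0.35043)/1.34196 + 322.8 = 427.4886, v = 543.6·(+0.42610)/1.34196 + 259.4 = 432.0027
M1: Pc = R·M1+t = (+0.54932, +0.45511, +1.34292); u = 400.9·(+0.54932)/1.34292 + 322.8 = 486.7889, v = 543.6·(+0.45511)/1.34292 + 259.4 = 443.6229
M2: Pc = R·M2+t = (+0.57457, +0.28550, +1.23804); u = 400.9·(+0.57457)/1.23804 + 322.8 = 508.8556, v = 543.6·(+0.28550)/1.23804 + 259.4 = 384.7594
M3: Pc = R·M3+t = (+0.37568, +0.25649, +1.23708); u = 400.9·(+0.37568)/1.23708 + 322.8 = 444.5452, v = 543.6·(+0.25649)/1.23708 + 259.4 = 372.1084

c0=(427.49, 432.00) c1=(486.79, 443.62) c2=(508.86, 384.76) c3=(444.55, 372.11)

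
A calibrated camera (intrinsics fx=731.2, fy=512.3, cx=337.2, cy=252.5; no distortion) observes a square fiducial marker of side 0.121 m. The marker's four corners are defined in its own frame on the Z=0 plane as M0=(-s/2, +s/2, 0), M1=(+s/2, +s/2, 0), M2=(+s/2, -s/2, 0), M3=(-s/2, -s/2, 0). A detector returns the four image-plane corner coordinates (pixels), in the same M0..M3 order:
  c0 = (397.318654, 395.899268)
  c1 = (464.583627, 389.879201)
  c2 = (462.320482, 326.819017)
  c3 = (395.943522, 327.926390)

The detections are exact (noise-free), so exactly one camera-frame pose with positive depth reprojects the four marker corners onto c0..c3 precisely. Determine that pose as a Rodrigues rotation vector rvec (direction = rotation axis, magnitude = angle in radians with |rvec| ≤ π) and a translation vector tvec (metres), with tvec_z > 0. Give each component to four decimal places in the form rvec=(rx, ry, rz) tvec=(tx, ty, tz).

Intrinsics K: fx=731.2, fy=512.3, cx=337.2, cy=252.5
Marker side s = 0.121 m; corners in marker frame (Z=0):
  M0 = (-0.0605, +0.0605, 0)
  M1 = (+0.0605, +0.0605, 0)
  M2 = (+0.0605, -0.0605, 0)
  M3 = (-0.0605, -0.0605, 0)
Detected image corners:
  c0 = (397.318654, 395.899268) px
  c1 = (464.583627, 389.879201) px
  c2 = (462.320482, 326.819017) px
  c3 = (395.943522, 327.926390) px
Planar DLT: solve 8×8 A·h = b for H (H[2,2]=1):
  H  [+815.74989 -39.23583 +431.27333]
  H  [+191.39904 +495.14484 +359.81417]
  H  [+0.61282 -0.12651 +1.00000]
B = K⁻¹H; ‖b₁‖=1.036629, ‖b₂‖=1.036629; λ = 2/(‖b₁‖+‖b₂‖) = 0.964666, sign → tz>0 ⇒ λ=+0.964666
r₁ = λ·B[:,0] = (+0.80359,+0.06903,+0.59117); r₂ = λ·B[:,1] = (+0.00452,+0.99251,-0.12204)
r₃ = r₁×r₂ = (-0.59517,+0.10074,+0.79726); SVD([r₁ r₂ r₃]) → R = UVᵀ:
  R  [+0.80359 +0.00452 -0.59517]
  R  [+0.06903 +0.99251 +0.10074]
  R  [+0.59117 -0.12204 +0.79726]
t = (+0.12411, +0.20207, +0.96467) m
tr R = 2.593365; θ = arccos((tr R − 1)/2) = 0.649010 rad = 37.186°
axis k = ((R−Rᵀ)₃₂, (R−Rᵀ)₁₃, (R−Rᵀ)₂₁) / (2 sinθ) = (-0.184305, -0.981419, +0.053372)
rvec = θ·k = (-0.119616, -0.636951, +0.034639)

rvec=(-0.1196, -0.6370, 0.0346) tvec=(0.1241, 0.2021, 0.9647)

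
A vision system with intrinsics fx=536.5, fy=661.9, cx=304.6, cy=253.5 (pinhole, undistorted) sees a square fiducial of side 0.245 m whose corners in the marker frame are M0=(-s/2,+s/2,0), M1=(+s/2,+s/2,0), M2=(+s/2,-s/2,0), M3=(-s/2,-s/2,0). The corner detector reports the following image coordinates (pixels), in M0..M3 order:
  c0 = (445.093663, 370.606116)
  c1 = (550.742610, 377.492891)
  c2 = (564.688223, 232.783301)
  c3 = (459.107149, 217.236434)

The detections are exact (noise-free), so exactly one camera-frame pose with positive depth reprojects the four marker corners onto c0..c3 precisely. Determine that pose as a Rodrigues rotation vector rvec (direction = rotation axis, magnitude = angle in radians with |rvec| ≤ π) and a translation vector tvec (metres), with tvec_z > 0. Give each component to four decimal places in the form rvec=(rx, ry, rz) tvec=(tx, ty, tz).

rvec=(0.0439, -0.2550, 0.0991) tvec=(0.4064, 0.0758, 1.0803)

Intrinsics K: fx=536.5, fy=661.9, cx=304.6, cy=253.5
Marker side s = 0.245 m; corners in marker frame (Z=0):
  M0 = (-0.1225, +0.1225, 0)
  M1 = (+0.1225, +0.1225, 0)
  M2 = (+0.1225, -0.1225, 0)
  M3 = (-0.1225, -0.1225, 0)
Detected image corners:
  c0 = (445.093663, 370.606116) px
  c1 = (550.742610, 377.492891) px
  c2 = (564.688223, 232.783301) px
  c3 = (459.107149, 217.236434) px
Planar DLT: solve 8×8 A·h = b for H (H[2,2]=1):
  H  [+549.74732 -42.67288 +506.40387]
  H  [+116.11775 +616.34844 +299.95119]
  H  [+0.23502 +0.02849 +1.00000]
B = K⁻¹H; ‖b₁‖=0.925673, ‖b₂‖=0.925673; λ = 2/(‖b₁‖+‖b₂‖) = 1.080295, sign → tz>0 ⇒ λ=+1.080295
r₁ = λ·B[:,0] = (+0.96282,+0.09228,+0.25389); r₂ = λ·B[:,1] = (-0.10340,+0.99416,+0.03077)
r₃ = r₁×r₂ = (-0.24957,-0.05588,+0.96674); SVD([r₁ r₂ r₃]) → R = UVᵀ:
  R  [+0.96282 -0.10340 -0.24957]
  R  [+0.09228 +0.99416 -0.05588]
  R  [+0.25389 +0.03077 +0.96674]
t = (+0.40635, +0.07581, +1.08029) m
tr R = 2.923726; θ = arccos((tr R − 1)/2) = 0.277062 rad = 15.875°
axis k = ((R−Rᵀ)₃₂, (R−Rᵀ)₁₃, (R−Rᵀ)₂₁) / (2 sinθ) = (+0.158397, -0.920311, +0.357684)
rvec = θ·k = (+0.043886, -0.254984, +0.099101)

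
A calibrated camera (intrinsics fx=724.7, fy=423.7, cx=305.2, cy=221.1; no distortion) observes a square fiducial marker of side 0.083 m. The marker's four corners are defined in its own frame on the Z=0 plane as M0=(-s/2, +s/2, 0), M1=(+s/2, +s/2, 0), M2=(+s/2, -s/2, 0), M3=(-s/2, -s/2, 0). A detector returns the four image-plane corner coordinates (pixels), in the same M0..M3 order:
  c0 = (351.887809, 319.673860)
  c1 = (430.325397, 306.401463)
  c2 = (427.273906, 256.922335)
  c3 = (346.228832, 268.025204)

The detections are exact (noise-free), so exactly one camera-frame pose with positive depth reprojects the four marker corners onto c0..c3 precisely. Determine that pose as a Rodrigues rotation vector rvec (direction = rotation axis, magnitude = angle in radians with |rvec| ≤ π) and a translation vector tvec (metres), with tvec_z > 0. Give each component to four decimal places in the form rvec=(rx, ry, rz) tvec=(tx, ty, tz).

Intrinsics K: fx=724.7, fy=423.7, cx=305.2, cy=221.1
Marker side s = 0.083 m; corners in marker frame (Z=0):
  M0 = (-0.0415, +0.0415, 0)
  M1 = (+0.0415, +0.0415, 0)
  M2 = (+0.0415, -0.0415, 0)
  M3 = (-0.0415, -0.0415, 0)
Detected image corners:
  c0 = (351.887809, 319.673860) px
  c1 = (430.325397, 306.401463) px
  c2 = (427.273906, 256.922335) px
  c3 = (346.228832, 268.025204) px
Planar DLT: solve 8×8 A·h = b for H (H[2,2]=1):
  H  [+1195.39986 +192.47505 +389.96093]
  H  [+26.75723 +712.75035 +287.98172]
  H  [+0.60396 +0.36098 +1.00000]
B = K⁻¹H; ‖b₁‖=1.541021, ‖b₂‖=1.541021; λ = 2/(‖b₁‖+‖b₂‖) = 0.648921, sign → tz>0 ⇒ λ=+0.648921
r₁ = λ·B[:,0] = (+0.90535,-0.16354,+0.39192); r₂ = λ·B[:,1] = (+0.07370,+0.96938,+0.23425)
r₃ = r₁×r₂ = (-0.41823,-0.18319,+0.88968); SVD([r₁ r₂ r₃]) → R = UVᵀ:
  R  [+0.90535 +0.07370 -0.41823]
  R  [-0.16354 +0.96938 -0.18319]
  R  [+0.39192 +0.23425 +0.88968]
t = (+0.07590, +0.10243, +0.64892) m
tr R = 2.764405; θ = arccos((tr R − 1)/2) = 0.490277 rad = 28.091°
axis k = ((R−Rᵀ)₃₂, (R−Rᵀ)₁₃, (R−Rᵀ)₂₁) / (2 sinθ) = (+0.443265, -0.860266, -0.251910)
rvec = θ·k = (+0.217323, -0.421768, -0.123505)

rvec=(0.2173, -0.4218, -0.1235) tvec=(0.0759, 0.1024, 0.6489)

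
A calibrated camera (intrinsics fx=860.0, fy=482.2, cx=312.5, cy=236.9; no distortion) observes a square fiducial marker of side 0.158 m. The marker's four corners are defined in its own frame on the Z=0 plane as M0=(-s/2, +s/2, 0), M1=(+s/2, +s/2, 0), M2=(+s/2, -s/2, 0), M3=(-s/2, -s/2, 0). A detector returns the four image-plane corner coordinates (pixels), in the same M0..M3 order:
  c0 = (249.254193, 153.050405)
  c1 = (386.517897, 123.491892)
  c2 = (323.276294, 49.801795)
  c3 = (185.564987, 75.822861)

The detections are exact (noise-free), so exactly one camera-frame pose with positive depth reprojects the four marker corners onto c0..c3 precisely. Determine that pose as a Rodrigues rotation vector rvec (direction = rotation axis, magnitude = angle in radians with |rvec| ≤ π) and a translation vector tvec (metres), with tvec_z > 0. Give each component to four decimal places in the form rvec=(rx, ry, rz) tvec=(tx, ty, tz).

rvec=(-0.1372, -0.2111, -0.4200) tvec=(-0.0260, -0.2523, 0.8883)

Intrinsics K: fx=860.0, fy=482.2, cx=312.5, cy=236.9
Marker side s = 0.158 m; corners in marker frame (Z=0):
  M0 = (-0.0790, +0.0790, 0)
  M1 = (+0.0790, +0.0790, 0)
  M2 = (+0.0790, -0.0790, 0)
  M3 = (-0.0790, -0.0790, 0)
Detected image corners:
  c0 = (249.254193, 153.050405) px
  c1 = (386.517897, 123.491892) px
  c2 = (323.276294, 49.801795) px
  c3 = (185.564987, 75.822861) px
Planar DLT: solve 8×8 A·h = b for H (H[2,2]=1):
  H  [+944.60758 +373.19287 +287.31646]
  H  [-149.64804 +467.35864 +99.95983]
  H  [+0.26008 -0.09945 +1.00000]
B = K⁻¹H; ‖b₁‖=1.125769, ‖b₂‖=1.125769; λ = 2/(‖b₁‖+‖b₂‖) = 0.888282, sign → tz>0 ⇒ λ=+0.888282
r₁ = λ·B[:,0] = (+0.89172,-0.38917,+0.23102); r₂ = λ·B[:,1] = (+0.41757,+0.90434,-0.08834)
r₃ = r₁×r₂ = (-0.17454,+0.17524,+0.96893); SVD([r₁ r₂ r₃]) → R = UVᵀ:
  R  [+0.89172 +0.41757 -0.17454]
  R  [-0.38917 +0.90434 +0.17524]
  R  [+0.23102 -0.08834 +0.96893]
t = (-0.02601, -0.25226, +0.88828) m
tr R = 2.764997; θ = arccos((tr R − 1)/2) = 0.489648 rad = 28.055°
axis k = ((R−Rᵀ)₃₂, (R−Rᵀ)₁₃, (R−Rᵀ)₂₁) / (2 sinθ) = (-0.280217, -0.431166, -0.857656)
rvec = θ·k = (-0.137208, -0.211120, -0.419950)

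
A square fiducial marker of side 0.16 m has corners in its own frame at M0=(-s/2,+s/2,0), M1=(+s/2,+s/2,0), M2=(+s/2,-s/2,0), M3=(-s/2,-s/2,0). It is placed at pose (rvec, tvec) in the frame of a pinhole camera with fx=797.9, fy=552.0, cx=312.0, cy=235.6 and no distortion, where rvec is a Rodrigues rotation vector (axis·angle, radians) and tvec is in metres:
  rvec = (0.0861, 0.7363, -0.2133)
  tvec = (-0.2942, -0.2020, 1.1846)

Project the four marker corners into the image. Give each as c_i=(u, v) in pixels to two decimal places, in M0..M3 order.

Intrinsics K: fx=797.9, fy=552.0, cx=312.0, cy=235.6
Marker side s = 0.16 m; corners in marker frame (Z=0):
  M0 = (-0.0800, +0.0800, 0)
  M1 = (+0.0800, +0.0800, 0)
  M2 = (+0.0800, -0.0800, 0)
  M3 = (-0.0800, -0.0800, 0)
rvec = (0.0861, 0.7363, -0.2133), |rvec| = θ = 0.77139 rad = 44.198°
Rodrigues: sinθ=0.69713, 1−cosθ=0.28306; R = I + sinθ·[k]× + (1−cosθ)·[k]×²:
    [+0.72047 +0.22292 +0.65668]
    [-0.16261 +0.97483 -0.15252]
    [-0.67416 +0.00310 +0.73858]
t = (-0.2942, -0.2020, 1.1846) m
M0: Pc = R·M0+t = (-0.33400, -0.11100, +1.23878); u = 797.9·(-0.33400)/1.23878 + 312.0 = 96.8680, v = 552.0·(-0.11100)/1.23878 + 235.6 = 186.1364
M1: Pc = R·M1+t = (-0.21873, -0.13702, +1.13092); u = 797.9·(-0.21873)/1.13092 + 312.0 = 157.6793, v = 552.0·(-0.13702)/1.13092 + 235.6 = 168.7194
M2: Pc = R·M2+t = (-0.25440, -0.29300, +1.13042); u = 797.9·(-0.25440)/1.13042 + 312.0 = 132.4356, v = 552.0·(-0.29300)/1.13042 + 235.6 = 92.5262
M3: Pc = R·M3+t = (-0.36967, -0.26698, +1.23828); u = 797.9·(-0.36967)/1.23828 + 312.0 = 73.7989, v = 552.0·(-0.26698)/1.23828 + 235.6 = 116.5872

c0=(96.87, 186.14) c1=(157.68, 168.72) c2=(132.44, 92.53) c3=(73.80, 116.59)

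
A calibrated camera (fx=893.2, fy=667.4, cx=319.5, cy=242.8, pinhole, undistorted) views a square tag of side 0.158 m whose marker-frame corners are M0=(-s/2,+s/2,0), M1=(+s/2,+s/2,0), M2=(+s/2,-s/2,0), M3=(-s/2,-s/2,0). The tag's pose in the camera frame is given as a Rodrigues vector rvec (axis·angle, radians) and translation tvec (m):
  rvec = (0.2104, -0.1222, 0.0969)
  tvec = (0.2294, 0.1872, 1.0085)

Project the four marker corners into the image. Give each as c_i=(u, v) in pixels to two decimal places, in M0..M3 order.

Intrinsics K: fx=893.2, fy=667.4, cx=319.5, cy=242.8
Marker side s = 0.158 m; corners in marker frame (Z=0):
  M0 = (-0.0790, +0.0790, 0)
  M1 = (+0.0790, +0.0790, 0)
  M2 = (+0.0790, -0.0790, 0)
  M3 = (-0.0790, -0.0790, 0)
rvec = (0.2104, -0.1222, 0.0969), |rvec| = θ = 0.26190 rad = 15.006°
Rodrigues: sinθ=0.25891, 1−cosθ=0.03410; R = I + sinθ·[k]× + (1−cosθ)·[k]×²:
    [+0.98791 -0.10858 -0.11067]
    [+0.08301 +0.97332 -0.21389]
    [+0.13094 +0.20212 +0.97057]
t = (0.2294, 0.1872, 1.0085) m
M0: Pc = R·M0+t = (+0.14278, +0.25753, +1.01412); u = 893.2·(+0.14278)/1.01412 + 319.5 = 445.2530, v = 667.4·(+0.25753)/1.01412 + 242.8 = 412.2850
M1: Pc = R·M1+t = (+0.29887, +0.27065, +1.03481); u = 893.2·(+0.29887)/1.03481 + 319.5 = 577.4678, v = 667.4·(+0.27065)/1.03481 + 242.8 = 417.3557
M2: Pc = R·M2+t = (+0.31602, +0.11687, +1.00288); u = 893.2·(+0.31602)/1.00288 + 319.5 = 600.9614, v = 667.4·(+0.11687)/1.00288 + 242.8 = 320.5723
M3: Pc = R·M3+t = (+0.15993, +0.10375, +0.98219); u = 893.2·(+0.15993)/0.98219 + 319.5 = 464.9427, v = 667.4·(+0.10375)/0.98219 + 242.8 = 313.2980

c0=(445.25, 412.28) c1=(577.47, 417.36) c2=(600.96, 320.57) c3=(464.94, 313.30)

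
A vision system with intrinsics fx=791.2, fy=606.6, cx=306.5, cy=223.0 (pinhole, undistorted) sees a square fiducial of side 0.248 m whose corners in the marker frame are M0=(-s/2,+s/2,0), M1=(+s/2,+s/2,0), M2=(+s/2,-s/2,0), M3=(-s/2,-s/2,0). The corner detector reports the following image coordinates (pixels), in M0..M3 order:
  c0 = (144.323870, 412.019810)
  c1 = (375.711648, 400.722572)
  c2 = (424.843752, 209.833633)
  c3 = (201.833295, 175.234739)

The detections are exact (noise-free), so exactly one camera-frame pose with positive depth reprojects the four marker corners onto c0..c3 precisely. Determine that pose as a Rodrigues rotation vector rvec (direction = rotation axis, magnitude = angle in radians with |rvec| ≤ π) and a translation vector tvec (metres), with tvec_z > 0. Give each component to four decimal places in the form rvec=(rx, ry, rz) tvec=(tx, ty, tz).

rvec=(0.0969, -0.6379, 0.1709) tvec=(-0.0069, 0.0891, 0.6951)

Intrinsics K: fx=791.2, fy=606.6, cx=306.5, cy=223.0
Marker side s = 0.248 m; corners in marker frame (Z=0):
  M0 = (-0.1240, +0.1240, 0)
  M1 = (+0.1240, +0.1240, 0)
  M2 = (+0.1240, -0.1240, 0)
  M3 = (-0.1240, -0.1240, 0)
Detected image corners:
  c0 = (144.323870, 412.019810) px
  c1 = (375.711648, 400.722572) px
  c2 = (424.843752, 209.833633) px
  c3 = (201.833295, 175.234739) px
Planar DLT: solve 8×8 A·h = b for H (H[2,2]=1):
  H  [+1163.50391 -197.78924 +298.65023]
  H  [+304.64667 +868.44339 +300.78827]
  H  [+0.86252 +0.05374 +1.00000]
B = K⁻¹H; ‖b₁‖=1.438640, ‖b₂‖=1.438640; λ = 2/(‖b₁‖+‖b₂‖) = 0.695101, sign → tz>0 ⇒ λ=+0.695101
r₁ = λ·B[:,0] = (+0.78993,+0.12869,+0.59954); r₂ = λ·B[:,1] = (-0.18824,+0.98141,+0.03736)
r₃ = r₁×r₂ = (-0.58359,-0.14237,+0.79947); SVD([r₁ r₂ r₃]) → R = UVᵀ:
  R  [+0.78993 -0.18824 -0.58359]
  R  [+0.12869 +0.98141 -0.14237]
  R  [+0.59954 +0.03736 +0.79947]
t = (-0.00690, +0.08914, +0.69510) m
tr R = 2.570818; θ = arccos((tr R − 1)/2) = 0.667440 rad = 38.242°
axis k = ((R−Rᵀ)₃₂, (R−Rᵀ)₁₃, (R−Rᵀ)₂₁) / (2 sinθ) = (+0.145178, -0.955711, +0.256009)
rvec = θ·k = (+0.096898, -0.637880, +0.170870)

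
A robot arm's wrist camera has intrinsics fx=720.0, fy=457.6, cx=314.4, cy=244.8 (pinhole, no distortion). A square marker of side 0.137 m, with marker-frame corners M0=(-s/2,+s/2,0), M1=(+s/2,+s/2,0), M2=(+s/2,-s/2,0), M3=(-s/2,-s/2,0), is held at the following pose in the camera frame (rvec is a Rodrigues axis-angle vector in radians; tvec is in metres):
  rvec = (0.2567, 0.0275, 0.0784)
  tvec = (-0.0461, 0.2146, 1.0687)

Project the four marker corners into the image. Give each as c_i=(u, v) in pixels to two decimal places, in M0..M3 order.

c0=(235.32, 360.58) c1=(325.75, 365.51) c2=(333.07, 311.95) c3=(239.62, 306.98)

Intrinsics K: fx=720.0, fy=457.6, cx=314.4, cy=244.8
Marker side s = 0.137 m; corners in marker frame (Z=0):
  M0 = (-0.0685, +0.0685, 0)
  M1 = (+0.0685, +0.0685, 0)
  M2 = (+0.0685, -0.0685, 0)
  M3 = (-0.0685, -0.0685, 0)
rvec = (0.2567, 0.0275, 0.0784), |rvec| = θ = 0.26981 rad = 15.459°
Rodrigues: sinθ=0.26655, 1−cosθ=0.03618; R = I + sinθ·[k]× + (1−cosθ)·[k]×²:
    [+0.99657 -0.07394 +0.03717]
    [+0.08096 +0.96420 -0.25253]
    [-0.01717 +0.25467 +0.96688]
t = (-0.0461, 0.2146, 1.0687) m
M0: Pc = R·M0+t = (-0.11943, +0.27510, +1.08732); u = 720.0·(-0.11943)/1.08732 + 314.4 = 235.3159, v = 457.6·(+0.27510)/1.08732 + 244.8 = 360.5768
M1: Pc = R·M1+t = (+0.01710, +0.28619, +1.08497); u = 720.0·(+0.01710)/1.08497 + 314.4 = 325.7477, v = 457.6·(+0.28619)/1.08497 + 244.8 = 365.5058
M2: Pc = R·M2+t = (+0.02723, +0.15410, +1.05008); u = 720.0·(+0.02723)/1.05008 + 314.4 = 333.0707, v = 457.6·(+0.15410)/1.05008 + 244.8 = 311.9524
M3: Pc = R·M3+t = (-0.10930, +0.14301, +1.05243); u = 720.0·(-0.10930)/1.05243 + 314.4 = 239.6247, v = 457.6·(+0.14301)/1.05243 + 244.8 = 306.9797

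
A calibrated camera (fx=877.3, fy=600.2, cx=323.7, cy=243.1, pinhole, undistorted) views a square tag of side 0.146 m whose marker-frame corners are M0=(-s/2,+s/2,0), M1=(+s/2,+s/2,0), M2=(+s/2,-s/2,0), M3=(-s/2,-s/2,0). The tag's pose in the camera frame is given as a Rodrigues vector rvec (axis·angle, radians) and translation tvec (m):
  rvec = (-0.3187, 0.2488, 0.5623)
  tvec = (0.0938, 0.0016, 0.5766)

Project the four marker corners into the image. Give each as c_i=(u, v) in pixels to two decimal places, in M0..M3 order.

Intrinsics K: fx=877.3, fy=600.2, cx=323.7, cy=243.1
Marker side s = 0.146 m; corners in marker frame (Z=0):
  M0 = (-0.0730, +0.0730, 0)
  M1 = (+0.0730, +0.0730, 0)
  M2 = (+0.0730, -0.0730, 0)
  M3 = (-0.0730, -0.0730, 0)
rvec = (-0.3187, 0.2488, 0.5623), |rvec| = θ = 0.69257 rad = 39.681°
Rodrigues: sinθ=0.63852, 1−cosθ=0.23039; R = I + sinθ·[k]× + (1−cosθ)·[k]×²:
    [+0.81840 -0.55650 +0.14330]
    [+0.48033 +0.79934 +0.36103]
    [-0.31546 -0.22663 +0.92148]
t = (0.0938, 0.0016, 0.5766) m
M0: Pc = R·M0+t = (-0.00657, +0.02489, +0.58308); u = 877.3·(-0.00657)/0.58308 + 323.7 = 313.8188, v = 600.2·(+0.02489)/0.58308 + 243.1 = 268.7185
M1: Pc = R·M1+t = (+0.11292, +0.09502, +0.53703); u = 877.3·(+0.11292)/0.53703 + 323.7 = 508.1657, v = 600.2·(+0.09502)/0.53703 + 243.1 = 349.2929
M2: Pc = R·M2+t = (+0.19417, -0.02169, +0.57012); u = 877.3·(+0.19417)/0.57012 + 323.7 = 622.4871, v = 600.2·(-0.02169)/0.57012 + 243.1 = 220.2676
M3: Pc = R·M3+t = (+0.07468, -0.09182, +0.61617); u = 877.3·(+0.07468)/0.61617 + 323.7 = 430.0311, v = 600.2·(-0.09182)/0.61617 + 243.1 = 153.6642

c0=(313.82, 268.72) c1=(508.17, 349.29) c2=(622.49, 220.27) c3=(430.03, 153.66)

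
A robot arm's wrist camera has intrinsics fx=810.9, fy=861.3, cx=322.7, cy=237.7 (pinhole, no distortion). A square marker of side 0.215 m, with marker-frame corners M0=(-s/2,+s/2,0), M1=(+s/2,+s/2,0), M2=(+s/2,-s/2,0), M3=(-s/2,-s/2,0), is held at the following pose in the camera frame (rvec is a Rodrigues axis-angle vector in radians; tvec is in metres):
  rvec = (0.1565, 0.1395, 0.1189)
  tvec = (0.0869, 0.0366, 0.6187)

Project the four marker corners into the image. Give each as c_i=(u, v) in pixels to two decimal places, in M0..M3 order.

c0=(284.91, 407.56) c1=(558.67, 453.39) c2=(604.50, 157.03) c3=(313.06, 121.94)

Intrinsics K: fx=810.9, fy=861.3, cx=322.7, cy=237.7
Marker side s = 0.215 m; corners in marker frame (Z=0):
  M0 = (-0.1075, +0.1075, 0)
  M1 = (+0.1075, +0.1075, 0)
  M2 = (+0.1075, -0.1075, 0)
  M3 = (-0.1075, -0.1075, 0)
rvec = (0.1565, 0.1395, 0.1189), |rvec| = θ = 0.24102 rad = 13.809°
Rodrigues: sinθ=0.23869, 1−cosθ=0.02890; R = I + sinθ·[k]× + (1−cosθ)·[k]×²:
    [+0.98328 -0.10689 +0.14741]
    [+0.12862 +0.98078 -0.14674]
    [-0.12889 +0.16324 +0.97813]
t = (0.0869, 0.0366, 0.6187) m
M0: Pc = R·M0+t = (-0.03029, +0.12821, +0.65010); u = 810.9·(-0.03029)/0.65010 + 322.7 = 284.9139, v = 861.3·(+0.12821)/0.65010 + 237.7 = 407.5575
M1: Pc = R·M1+t = (+0.18111, +0.15586, +0.62239); u = 810.9·(+0.18111)/0.62239 + 322.7 = 558.6668, v = 861.3·(+0.15586)/0.62239 + 237.7 = 453.3872
M2: Pc = R·M2+t = (+0.20409, -0.05501, +0.58730); u = 810.9·(+0.20409)/0.58730 + 322.7 = 604.4992, v = 861.3·(-0.05501)/0.58730 + 237.7 = 157.0285
M3: Pc = R·M3+t = (-0.00731, -0.08266, +0.61501); u = 810.9·(-0.00731)/0.61501 + 322.7 = 313.0586, v = 861.3·(-0.08266)/0.61501 + 237.7 = 121.9373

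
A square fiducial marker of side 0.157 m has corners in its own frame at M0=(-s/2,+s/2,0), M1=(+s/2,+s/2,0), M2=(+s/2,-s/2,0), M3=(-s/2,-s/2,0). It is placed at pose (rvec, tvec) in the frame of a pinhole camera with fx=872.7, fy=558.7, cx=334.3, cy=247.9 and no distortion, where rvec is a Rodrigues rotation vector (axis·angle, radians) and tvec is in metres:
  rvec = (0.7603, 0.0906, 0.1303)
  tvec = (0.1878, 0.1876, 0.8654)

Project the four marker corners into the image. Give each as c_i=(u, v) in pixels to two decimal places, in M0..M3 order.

c0=(432.30, 388.48) c1=(580.51, 403.69) c2=(627.97, 346.81) c3=(459.66, 329.94)

Intrinsics K: fx=872.7, fy=558.7, cx=334.3, cy=247.9
Marker side s = 0.157 m; corners in marker frame (Z=0):
  M0 = (-0.0785, +0.0785, 0)
  M1 = (+0.0785, +0.0785, 0)
  M2 = (+0.0785, -0.0785, 0)
  M3 = (-0.0785, -0.0785, 0)
rvec = (0.7603, 0.0906, 0.1303), |rvec| = θ = 0.77669 rad = 44.501°
Rodrigues: sinθ=0.70092, 1−cosθ=0.28676; R = I + sinθ·[k]× + (1−cosθ)·[k]×²:
    [+0.98803 -0.08484 +0.12885]
    [+0.15033 +0.71714 -0.68052]
    [-0.03467 +0.69174 +0.72131]
t = (0.1878, 0.1876, 0.8654) m
M0: Pc = R·M0+t = (+0.10358, +0.23209, +0.92242); u = 872.7·(+0.10358)/0.92242 + 334.3 = 432.2961, v = 558.7·(+0.23209)/0.92242 + 247.9 = 388.4766
M1: Pc = R·M1+t = (+0.25870, +0.25570, +0.91698); u = 872.7·(+0.25870)/0.91698 + 334.3 = 580.5074, v = 558.7·(+0.25570)/0.91698 + 247.9 = 403.6916
M2: Pc = R·M2+t = (+0.27202, +0.14311, +0.80838); u = 872.7·(+0.27202)/0.80838 + 334.3 = 627.9654, v = 558.7·(+0.14311)/0.80838 + 247.9 = 346.8057
M3: Pc = R·M3+t = (+0.11690, +0.11950, +0.81382); u = 872.7·(+0.11690)/0.81382 + 334.3 = 459.6580, v = 558.7·(+0.11950)/0.81382 + 247.9 = 329.9408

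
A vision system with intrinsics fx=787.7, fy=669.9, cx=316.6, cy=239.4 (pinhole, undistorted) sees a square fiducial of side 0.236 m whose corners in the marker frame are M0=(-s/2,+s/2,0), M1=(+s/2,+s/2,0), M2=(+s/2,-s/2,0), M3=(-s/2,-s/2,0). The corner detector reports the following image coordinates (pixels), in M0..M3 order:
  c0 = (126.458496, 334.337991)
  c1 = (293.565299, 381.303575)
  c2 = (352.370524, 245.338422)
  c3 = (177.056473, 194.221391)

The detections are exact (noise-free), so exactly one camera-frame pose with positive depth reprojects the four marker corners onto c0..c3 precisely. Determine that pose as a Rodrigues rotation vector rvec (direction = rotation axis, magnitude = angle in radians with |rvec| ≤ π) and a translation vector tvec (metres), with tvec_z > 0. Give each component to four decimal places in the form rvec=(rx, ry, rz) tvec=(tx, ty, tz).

Intrinsics K: fx=787.7, fy=669.9, cx=316.6, cy=239.4
Marker side s = 0.236 m; corners in marker frame (Z=0):
  M0 = (-0.1180, +0.1180, 0)
  M1 = (+0.1180, +0.1180, 0)
  M2 = (+0.1180, -0.1180, 0)
  M3 = (-0.1180, -0.1180, 0)
Detected image corners:
  c0 = (126.458496, 334.337991) px
  c1 = (293.565299, 381.303575) px
  c2 = (352.370524, 245.338422) px
  c3 = (177.056473, 194.221391) px
Planar DLT: solve 8×8 A·h = b for H (H[2,2]=1):
  H  [+736.80037 -179.91062 +237.15736]
  H  [+221.90981 +648.10894 +290.72743]
  H  [+0.04964 +0.21898 +1.00000]
B = K⁻¹H; ‖b₁‖=0.968903, ‖b₂‖=0.968903; λ = 2/(‖b₁‖+‖b₂‖) = 1.032095, sign → tz>0 ⇒ λ=+1.032095
r₁ = λ·B[:,0] = (+0.94481,+0.32358,+0.05123); r₂ = λ·B[:,1] = (-0.32657,+0.91775,+0.22601)
r₃ = r₁×r₂ = (+0.02612,-0.23027,+0.97278); SVD([r₁ r₂ r₃]) → R = UVᵀ:
  R  [+0.94481 -0.32657 +0.02612]
  R  [+0.32358 +0.91775 -0.23027]
  R  [+0.05123 +0.22601 +0.97278]
t = (-0.10409, +0.07908, +1.03209) m
tr R = 2.835344; θ = arccos((tr R − 1)/2) = 0.408615 rad = 23.412°
axis k = ((R−Rᵀ)₃₂, (R−Rᵀ)₁₃, (R−Rᵀ)₂₁) / (2 sinθ) = (+0.574161, -0.031601, +0.818132)
rvec = θ·k = (+0.234611, -0.012913, +0.334301)

rvec=(0.2346, -0.0129, 0.3343) tvec=(-0.1041, 0.0791, 1.0321)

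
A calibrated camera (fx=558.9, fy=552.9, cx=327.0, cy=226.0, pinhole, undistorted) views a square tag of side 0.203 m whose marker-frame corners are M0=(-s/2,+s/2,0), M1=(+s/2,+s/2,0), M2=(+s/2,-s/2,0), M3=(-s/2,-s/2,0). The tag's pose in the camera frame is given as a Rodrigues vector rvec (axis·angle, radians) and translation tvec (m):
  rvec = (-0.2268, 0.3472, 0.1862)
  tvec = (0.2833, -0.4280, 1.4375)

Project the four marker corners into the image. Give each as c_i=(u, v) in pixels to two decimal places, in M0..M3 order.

Intrinsics K: fx=558.9, fy=552.9, cx=327.0, cy=226.0
Marker side s = 0.203 m; corners in marker frame (Z=0):
  M0 = (-0.1015, +0.1015, 0)
  M1 = (+0.1015, +0.1015, 0)
  M2 = (+0.1015, -0.1015, 0)
  M3 = (-0.1015, -0.1015, 0)
rvec = (-0.2268, 0.3472, 0.1862), |rvec| = θ = 0.45459 rad = 26.046°
Rodrigues: sinθ=0.43910, 1−cosθ=0.10156; R = I + sinθ·[k]× + (1−cosθ)·[k]×²:
    [+0.92372 -0.21855 +0.31461]
    [+0.14115 +0.95768 +0.25084]
    [-0.35612 -0.18730 +0.91548]
t = (0.2833, -0.4280, 1.4375) m
M0: Pc = R·M0+t = (+0.16736, -0.34512, +1.45464); u = 558.9·(+0.16736)/1.45464 + 327.0 = 391.3029, v = 552.9·(-0.34512)/1.45464 + 226.0 = 94.8206
M1: Pc = R·M1+t = (+0.35487, -0.31647, +1.38234); u = 558.9·(+0.35487)/1.38234 + 327.0 = 470.4805, v = 552.9·(-0.31647)/1.38234 + 226.0 = 99.4213
M2: Pc = R·M2+t = (+0.39924, -0.51088, +1.42036); u = 558.9·(+0.39924)/1.42036 + 327.0 = 484.0973, v = 552.9·(-0.51088)/1.42036 + 226.0 = 27.1326
M3: Pc = R·M3+t = (+0.21173, -0.53953, +1.49266); u = 558.9·(+0.21173)/1.49266 + 327.0 = 406.2771, v = 552.9·(-0.53953)/1.49266 + 226.0 = 26.1502

c0=(391.30, 94.82) c1=(470.48, 99.42) c2=(484.10, 27.13) c3=(406.28, 26.15)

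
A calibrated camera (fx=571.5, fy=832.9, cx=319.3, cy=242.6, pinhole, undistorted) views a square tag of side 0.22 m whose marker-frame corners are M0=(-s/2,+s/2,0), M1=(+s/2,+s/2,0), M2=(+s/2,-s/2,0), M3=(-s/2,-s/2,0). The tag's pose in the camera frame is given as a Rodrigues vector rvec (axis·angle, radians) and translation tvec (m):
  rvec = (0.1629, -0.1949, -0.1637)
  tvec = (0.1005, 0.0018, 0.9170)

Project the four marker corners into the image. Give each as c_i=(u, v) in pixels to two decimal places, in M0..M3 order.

Intrinsics K: fx=571.5, fy=832.9, cx=319.3, cy=242.6
Marker side s = 0.22 m; corners in marker frame (Z=0):
  M0 = (-0.1100, +0.1100, 0)
  M1 = (+0.1100, +0.1100, 0)
  M2 = (+0.1100, -0.1100, 0)
  M3 = (-0.1100, -0.1100, 0)
rvec = (0.1629, -0.1949, -0.1637), |rvec| = θ = 0.30219 rad = 17.314°
Rodrigues: sinθ=0.29761, 1−cosθ=0.04531; R = I + sinθ·[k]× + (1−cosθ)·[k]×²:
    [+0.96785 +0.14547 -0.20518]
    [-0.17697 +0.97354 -0.14460]
    [+0.17871 +0.17626 +0.96798]
t = (0.1005, 0.0018, 0.9170) m
M0: Pc = R·M0+t = (+0.01004, +0.12836, +0.91673); u = 571.5·(+0.01004)/0.91673 + 319.3 = 325.5574, v = 832.9·(+0.12836)/0.91673 + 242.6 = 359.2185
M1: Pc = R·M1+t = (+0.22297, +0.08942, +0.95605); u = 571.5·(+0.22297)/0.95605 + 319.3 = 452.5827, v = 832.9·(+0.08942)/0.95605 + 242.6 = 320.5034
M2: Pc = R·M2+t = (+0.19096, -0.12476, +0.91727); u = 571.5·(+0.19096)/0.91727 + 319.3 = 438.2783, v = 832.9·(-0.12476)/0.91727 + 242.6 = 129.3189
M3: Pc = R·M3+t = (-0.02197, -0.08582, +0.87795); u = 571.5·(-0.02197)/0.87795 + 319.3 = 305.0019, v = 832.9·(-0.08582)/0.87795 + 242.6 = 161.1822

c0=(325.56, 359.22) c1=(452.58, 320.50) c2=(438.28, 129.32) c3=(305.00, 161.18)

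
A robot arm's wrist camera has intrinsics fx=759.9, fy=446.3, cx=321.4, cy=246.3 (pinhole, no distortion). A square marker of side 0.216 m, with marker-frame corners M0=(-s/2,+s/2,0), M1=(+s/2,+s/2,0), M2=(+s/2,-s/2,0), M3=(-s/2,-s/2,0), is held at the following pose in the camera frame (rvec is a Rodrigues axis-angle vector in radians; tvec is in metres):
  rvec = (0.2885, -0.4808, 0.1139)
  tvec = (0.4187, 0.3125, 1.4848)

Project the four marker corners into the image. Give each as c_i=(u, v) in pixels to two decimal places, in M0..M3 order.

Intrinsics K: fx=759.9, fy=446.3, cx=321.4, cy=246.3
Marker side s = 0.216 m; corners in marker frame (Z=0):
  M0 = (-0.1080, +0.1080, 0)
  M1 = (+0.1080, +0.1080, 0)
  M2 = (+0.1080, -0.1080, 0)
  M3 = (-0.1080, -0.1080, 0)
rvec = (0.2885, -0.4808, 0.1139), |rvec| = θ = 0.57217 rad = 32.783°
Rodrigues: sinθ=0.54145, 1−cosθ=0.15927; R = I + sinθ·[k]× + (1−cosθ)·[k]×²:
    [+0.88122 -0.17527 -0.43901]
    [+0.04030 +0.95320 -0.29966]
    [+0.47098 +0.24637 +0.84704]
t = (0.4187, 0.3125, 1.4848) m
M0: Pc = R·M0+t = (+0.30460, +0.41109, +1.46054); u = 759.9·(+0.30460)/1.46054 + 321.4 = 479.8785, v = 446.3·(+0.41109)/1.46054 + 246.3 = 371.9181
M1: Pc = R·M1+t = (+0.49494, +0.41980, +1.56227); u = 759.9·(+0.49494)/1.56227 + 321.4 = 562.1434, v = 446.3·(+0.41980)/1.56227 + 246.3 = 366.2250
M2: Pc = R·M2+t = (+0.53280, +0.21391, +1.50906); u = 759.9·(+0.53280)/1.50906 + 321.4 = 589.6970, v = 446.3·(+0.21391)/1.50906 + 246.3 = 309.5626
M3: Pc = R·M3+t = (+0.34246, +0.20520, +1.40733); u = 759.9·(+0.34246)/1.40733 + 321.4 = 506.3132, v = 446.3·(+0.20520)/1.40733 + 246.3 = 311.3750

c0=(479.88, 371.92) c1=(562.14, 366.23) c2=(589.70, 309.56) c3=(506.31, 311.38)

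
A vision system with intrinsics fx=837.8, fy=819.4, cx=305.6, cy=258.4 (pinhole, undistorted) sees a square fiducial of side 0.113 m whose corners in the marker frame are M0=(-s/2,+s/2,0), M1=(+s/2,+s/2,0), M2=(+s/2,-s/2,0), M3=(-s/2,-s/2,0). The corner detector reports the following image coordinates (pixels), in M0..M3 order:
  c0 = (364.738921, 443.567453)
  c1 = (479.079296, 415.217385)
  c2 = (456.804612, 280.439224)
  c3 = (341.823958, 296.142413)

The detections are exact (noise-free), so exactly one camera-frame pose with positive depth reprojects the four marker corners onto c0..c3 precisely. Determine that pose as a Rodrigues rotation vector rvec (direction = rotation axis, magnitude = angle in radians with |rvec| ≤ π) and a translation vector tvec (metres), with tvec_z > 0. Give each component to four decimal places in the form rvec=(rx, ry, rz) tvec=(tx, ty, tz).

rvec=(-0.1058, -0.5284, -0.1267) tvec=(0.0839, 0.0795, 0.6542)

Intrinsics K: fx=837.8, fy=819.4, cx=305.6, cy=258.4
Marker side s = 0.113 m; corners in marker frame (Z=0):
  M0 = (-0.0565, +0.0565, 0)
  M1 = (+0.0565, +0.0565, 0)
  M2 = (+0.0565, -0.0565, 0)
  M3 = (-0.0565, -0.0565, 0)
Detected image corners:
  c0 = (364.738921, 443.567453) px
  c1 = (479.079296, 415.217385) px
  c2 = (456.804612, 280.439224) px
  c3 = (341.823958, 296.142413) px
Planar DLT: solve 8×8 A·h = b for H (H[2,2]=1):
  H  [+1333.75455 +157.25089 +413.06232]
  H  [+84.22000 +1209.01954 +357.94479]
  H  [+0.77699 -0.10370 +1.00000]
B = K⁻¹H; ‖b₁‖=1.528484, ‖b₂‖=1.528484; λ = 2/(‖b₁‖+‖b₂‖) = 0.654243, sign → tz>0 ⇒ λ=+0.654243
r₁ = λ·B[:,0] = (+0.85611,-0.09306,+0.50834); r₂ = λ·B[:,1] = (+0.14754,+0.98673,-0.06784)
r₃ = r₁×r₂ = (-0.49528,+0.13308,+0.85848); SVD([r₁ r₂ r₃]) → R = UVᵀ:
  R  [+0.85611 +0.14754 -0.49528]
  R  [-0.09306 +0.98673 +0.13308]
  R  [+0.50834 -0.06784 +0.85848]
t = (+0.08392, +0.07948, +0.65424) m
tr R = 2.701315; θ = arccos((tr R − 1)/2) = 0.553562 rad = 31.717°
axis k = ((R−Rᵀ)₃₂, (R−Rᵀ)₁₃, (R−Rᵀ)₂₁) / (2 sinθ) = (-0.191097, -0.954524, -0.228836)
rvec = θ·k = (-0.105784, -0.528388, -0.126675)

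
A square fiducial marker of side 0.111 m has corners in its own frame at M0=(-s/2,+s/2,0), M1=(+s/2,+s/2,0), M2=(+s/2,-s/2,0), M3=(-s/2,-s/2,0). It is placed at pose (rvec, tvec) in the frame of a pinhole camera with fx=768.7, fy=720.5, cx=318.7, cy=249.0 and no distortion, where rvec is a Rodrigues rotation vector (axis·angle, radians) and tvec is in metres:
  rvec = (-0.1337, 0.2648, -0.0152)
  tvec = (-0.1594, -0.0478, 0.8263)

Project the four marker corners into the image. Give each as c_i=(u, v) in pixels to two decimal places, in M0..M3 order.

c0=(122.12, 256.79) c1=(217.43, 253.83) c2=(219.53, 157.01) c3=(125.82, 163.21)

Intrinsics K: fx=768.7, fy=720.5, cx=318.7, cy=249.0
Marker side s = 0.111 m; corners in marker frame (Z=0):
  M0 = (-0.0555, +0.0555, 0)
  M1 = (+0.0555, +0.0555, 0)
  M2 = (+0.0555, -0.0555, 0)
  M3 = (-0.0555, -0.0555, 0)
rvec = (-0.1337, 0.2648, -0.0152), |rvec| = θ = 0.29703 rad = 17.018°
Rodrigues: sinθ=0.29268, 1−cosθ=0.04379; R = I + sinθ·[k]× + (1−cosθ)·[k]×²:
    [+0.96508 -0.00259 +0.26193]
    [-0.03255 +0.99101 +0.12974]
    [-0.25991 -0.13374 +0.95633]
t = (-0.1594, -0.0478, 0.8263) m
M0: Pc = R·M0+t = (-0.21311, +0.00901, +0.83330); u = 768.7·(-0.21311)/0.83330 + 318.7 = 122.1152, v = 720.5·(+0.00901)/0.83330 + 249.0 = 256.7884
M1: Pc = R·M1+t = (-0.10598, +0.00539, +0.80445); u = 768.7·(-0.10598)/0.80445 + 318.7 = 217.4282, v = 720.5·(+0.00539)/0.80445 + 249.0 = 253.8317
M2: Pc = R·M2+t = (-0.10569, -0.10461, +0.81930); u = 768.7·(-0.10569)/0.81930 + 318.7 = 219.5334, v = 720.5·(-0.10461)/0.81930 + 249.0 = 157.0067
M3: Pc = R·M3+t = (-0.21282, -0.10099, +0.84815); u = 768.7·(-0.21282)/0.84815 + 318.7 = 125.8170, v = 720.5·(-0.10099)/0.84815 + 249.0 = 163.2052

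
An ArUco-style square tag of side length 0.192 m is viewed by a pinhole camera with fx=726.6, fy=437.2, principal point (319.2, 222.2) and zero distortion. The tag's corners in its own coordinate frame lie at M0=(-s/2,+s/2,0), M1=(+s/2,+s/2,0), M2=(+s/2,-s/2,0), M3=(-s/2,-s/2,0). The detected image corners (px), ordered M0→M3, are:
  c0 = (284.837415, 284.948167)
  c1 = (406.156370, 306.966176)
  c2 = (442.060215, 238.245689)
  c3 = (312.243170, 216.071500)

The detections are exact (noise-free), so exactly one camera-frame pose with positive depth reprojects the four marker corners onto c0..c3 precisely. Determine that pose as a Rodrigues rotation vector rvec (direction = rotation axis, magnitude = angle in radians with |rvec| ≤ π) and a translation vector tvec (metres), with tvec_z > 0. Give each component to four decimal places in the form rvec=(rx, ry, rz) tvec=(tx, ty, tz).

rvec=(0.3451, 0.1490, 0.2562) tvec=(0.0605, 0.0988, 1.0707)

Intrinsics K: fx=726.6, fy=437.2, cx=319.2, cy=222.2
Marker side s = 0.192 m; corners in marker frame (Z=0):
  M0 = (-0.0960, +0.0960, 0)
  M1 = (+0.0960, +0.0960, 0)
  M2 = (+0.0960, -0.0960, 0)
  M3 = (-0.0960, -0.0960, 0)
Detected image corners:
  c0 = (284.837415, 284.948167) px
  c1 = (406.156370, 306.966176) px
  c2 = (442.060215, 238.245689) px
  c3 = (312.243170, 216.071500) px
Planar DLT: solve 8×8 A·h = b for H (H[2,2]=1):
  H  [+619.41247 -45.85111 +360.25934]
  H  [+90.53928 +444.34064 +262.54435]
  H  [-0.09379 +0.32884 +1.00000]
B = K⁻¹H; ‖b₁‖=0.934006, ‖b₂‖=0.934006; λ = 2/(‖b₁‖+‖b₂‖) = 1.070656, sign → tz>0 ⇒ λ=+1.070656
r₁ = λ·B[:,0] = (+0.95683,+0.27276,-0.10042); r₂ = λ·B[:,1] = (-0.22223,+0.90921,+0.35208)
r₃ = r₁×r₂ = (+0.18733,-0.31456,+0.93057); SVD([r₁ r₂ r₃]) → R = UVᵀ:
  R  [+0.95683 -0.22223 +0.18733]
  R  [+0.27276 +0.90921 -0.31456]
  R  [-0.10042 +0.35208 +0.93057]
t = (+0.06050, +0.09880, +1.07066) m
tr R = 2.796603; θ = arccos((tr R − 1)/2) = 0.454908 rad = 26.064°
axis k = ((R−Rᵀ)₃₂, (R−Rᵀ)₁₃, (R−Rᵀ)₂₁) / (2 sinθ) = (+0.758611, +0.327450, +0.563281)
rvec = θ·k = (+0.345098, +0.148959, +0.256241)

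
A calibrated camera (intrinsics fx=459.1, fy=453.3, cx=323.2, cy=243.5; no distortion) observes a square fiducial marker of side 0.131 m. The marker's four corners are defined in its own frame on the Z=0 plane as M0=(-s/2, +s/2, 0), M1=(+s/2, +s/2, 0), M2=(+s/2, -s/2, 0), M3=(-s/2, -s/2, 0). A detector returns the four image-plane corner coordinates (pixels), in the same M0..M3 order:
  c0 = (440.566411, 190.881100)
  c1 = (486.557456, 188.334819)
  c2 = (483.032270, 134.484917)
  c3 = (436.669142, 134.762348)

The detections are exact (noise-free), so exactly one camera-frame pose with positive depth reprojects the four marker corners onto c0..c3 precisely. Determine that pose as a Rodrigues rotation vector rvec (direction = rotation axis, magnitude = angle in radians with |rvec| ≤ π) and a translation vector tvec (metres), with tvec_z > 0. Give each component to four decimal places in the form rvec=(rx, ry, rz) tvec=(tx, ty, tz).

Intrinsics K: fx=459.1, fy=453.3, cx=323.2, cy=243.5
Marker side s = 0.131 m; corners in marker frame (Z=0):
  M0 = (-0.0655, +0.0655, 0)
  M1 = (+0.0655, +0.0655, 0)
  M2 = (+0.0655, -0.0655, 0)
  M3 = (-0.0655, -0.0655, 0)
Detected image corners:
  c0 = (440.566411, 190.881100) px
  c1 = (486.557456, 188.334819) px
  c2 = (483.032270, 134.484917) px
  c3 = (436.669142, 134.762348) px
Planar DLT: solve 8×8 A·h = b for H (H[2,2]=1):
  H  [+498.35417 +44.97716 +462.18847]
  H  [+40.41706 +425.40402 +162.16623]
  H  [+0.31592 +0.03612 +1.00000]
B = K⁻¹H; ‖b₁‖=0.922624, ‖b₂‖=0.922624; λ = 2/(‖b₁‖+‖b₂‖) = 1.083866, sign → tz>0 ⇒ λ=+1.083866
r₁ = λ·B[:,0] = (+0.93549,-0.08729,+0.34241); r₂ = λ·B[:,1] = (+0.07862,+0.99614,+0.03915)
r₃ = r₁×r₂ = (-0.34451,-0.00970,+0.93873); SVD([r₁ r₂ r₃]) → R = UVᵀ:
  R  [+0.93549 +0.07862 -0.34451]
  R  [-0.08729 +0.99614 -0.00970]
  R  [+0.34241 +0.03915 +0.93873]
t = (+0.32813, -0.19447, +1.08387) m
tr R = 2.870356; θ = arccos((tr R − 1)/2) = 0.362035 rad = 20.743°
axis k = ((R−Rᵀ)₃₂, (R−Rᵀ)₁₃, (R−Rᵀ)₂₁) / (2 sinθ) = (+0.068962, -0.969732, -0.234230)
rvec = θ·k = (+0.024967, -0.351077, -0.084800)

rvec=(0.0250, -0.3511, -0.0848) tvec=(0.3281, -0.1945, 1.0839)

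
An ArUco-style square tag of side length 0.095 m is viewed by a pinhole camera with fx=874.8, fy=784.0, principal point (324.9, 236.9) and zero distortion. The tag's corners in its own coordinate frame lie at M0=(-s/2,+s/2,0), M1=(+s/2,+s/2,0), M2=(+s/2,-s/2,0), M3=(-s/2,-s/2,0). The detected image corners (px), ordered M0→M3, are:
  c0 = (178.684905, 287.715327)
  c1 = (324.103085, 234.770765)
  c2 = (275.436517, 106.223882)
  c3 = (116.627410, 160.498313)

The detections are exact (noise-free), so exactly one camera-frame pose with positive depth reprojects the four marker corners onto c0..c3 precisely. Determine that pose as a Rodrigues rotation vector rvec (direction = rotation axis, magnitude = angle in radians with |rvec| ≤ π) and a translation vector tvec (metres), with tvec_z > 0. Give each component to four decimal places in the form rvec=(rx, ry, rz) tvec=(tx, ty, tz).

rvec=(0.4163, -0.2063, -0.3516) tvec=(-0.0579, -0.0243, 0.5109)

Intrinsics K: fx=874.8, fy=784.0, cx=324.9, cy=236.9
Marker side s = 0.095 m; corners in marker frame (Z=0):
  M0 = (-0.0475, +0.0475, 0)
  M1 = (+0.0475, +0.0475, 0)
  M2 = (+0.0475, -0.0475, 0)
  M3 = (-0.0475, -0.0475, 0)
Detected image corners:
  c0 = (178.684905, 287.715327) px
  c1 = (324.103085, 234.770765) px
  c2 = (275.436517, 106.223882) px
  c3 = (116.627410, 160.498313) px
Planar DLT: solve 8×8 A·h = b for H (H[2,2]=1):
  H  [+1652.54243 +769.54374 +225.69007]
  H  [-516.27145 +1511.65511 +199.54073]
  H  [+0.24207 +0.83856 +1.00000]
B = K⁻¹H; ‖b₁‖=1.957256, ‖b₂‖=1.957256; λ = 2/(‖b₁‖+‖b₂‖) = 0.510919, sign → tz>0 ⇒ λ=+0.510919
r₁ = λ·B[:,0] = (+0.91922,-0.37382,+0.12368); r₂ = λ·B[:,1] = (+0.29033,+0.85566,+0.42843)
r₃ = r₁×r₂ = (-0.26598,-0.35792,+0.89507); SVD([r₁ r₂ r₃]) → R = UVᵀ:
  R  [+0.91922 +0.29033 -0.26598]
  R  [-0.37382 +0.85566 -0.35792]
  R  [+0.12368 +0.42843 +0.89507]
t = (-0.05794, -0.02435, +0.51092) m
tr R = 2.669949; θ = arccos((tr R − 1)/2) = 0.582710 rad = 33.387°
axis k = ((R−Rᵀ)₃₂, (R−Rᵀ)₁₃, (R−Rᵀ)₂₁) / (2 sinθ) = (+0.714492, -0.354048, -0.603449)
rvec = θ·k = (+0.416342, -0.206308, -0.351635)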